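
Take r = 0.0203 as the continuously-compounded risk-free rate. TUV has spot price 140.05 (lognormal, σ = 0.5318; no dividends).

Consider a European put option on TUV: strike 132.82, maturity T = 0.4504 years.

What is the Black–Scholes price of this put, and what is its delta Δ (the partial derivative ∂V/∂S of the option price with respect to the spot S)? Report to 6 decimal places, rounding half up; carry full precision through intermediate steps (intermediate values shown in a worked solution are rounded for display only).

σ√T = 0.5318·√0.4504 = 0.356901
d₁ = (ln(S/K) + (r+σ²/2)T) / (σ√T) = (ln(140.05/132.82) + (0.0203+0.5318²/2)·0.4504) / 0.356901 = (0.053005 + 0.072832) / 0.356901 = 0.352582
d₂ = d₁ − σ√T = 0.352582 − 0.356901 = -0.004319
e^{−rT} = 0.990899
N(−d₁) = 0.362201,  N(−d₂) = 0.501723
Put price V = K·e^{−rT}·N(−d₂) − S·N(−d₁) = 66.032319 − 50.726226 = 15.306093
Δ = −N(−d₁) = -0.362201

price = 15.306093
Δ = -0.362201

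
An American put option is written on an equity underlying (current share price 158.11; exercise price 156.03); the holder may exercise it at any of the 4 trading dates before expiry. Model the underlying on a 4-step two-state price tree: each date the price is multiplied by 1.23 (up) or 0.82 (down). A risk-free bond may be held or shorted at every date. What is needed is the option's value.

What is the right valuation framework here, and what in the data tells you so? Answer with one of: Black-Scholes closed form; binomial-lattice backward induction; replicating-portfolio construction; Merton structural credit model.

Key observation: an American put (K = 156.03, S₀ = 158.11) on a 4-date tree has no closed form — the optimal stopping decision is embedded and must be resolved recursively from expiry.

framework: binomial-lattice backward induction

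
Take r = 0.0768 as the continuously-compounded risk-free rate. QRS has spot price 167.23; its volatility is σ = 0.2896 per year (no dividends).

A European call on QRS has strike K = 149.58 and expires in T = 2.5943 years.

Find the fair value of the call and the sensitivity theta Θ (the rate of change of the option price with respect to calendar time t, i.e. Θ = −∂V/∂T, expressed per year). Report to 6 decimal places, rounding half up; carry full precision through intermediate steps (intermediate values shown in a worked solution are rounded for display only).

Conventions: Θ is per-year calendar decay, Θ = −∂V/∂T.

σ√T = 0.2896·√2.5943 = 0.466454
d₁ = (ln(S/K) + (r+σ²/2)T) / (σ√T) = (ln(167.23/149.58) + (0.0768+0.2896²/2)·2.5943) / 0.466454 = (0.111539 + 0.308032) / 0.466454 = 0.899490
d₂ = d₁ − σ√T = 0.899490 − 0.466454 = 0.433036
e^{−rT} = 0.819351
N(d₁) = 0.815804,  N(d₂) = 0.667506
Call price V = S·N(d₁) − K·e^{−rT}·N(d₂) = 136.426928 − 81.808560 = 54.618368
φ(d₁) = (1/√(2π))·e^{−d₁²/2} = 0.266207
Θ = −S·φ(d₁)·σ/(2√T) − r·K·e^{−rT}·N(d₂) = −4.002144 − 6.282897 = -10.285042

price = 54.618368
Θ = -10.285042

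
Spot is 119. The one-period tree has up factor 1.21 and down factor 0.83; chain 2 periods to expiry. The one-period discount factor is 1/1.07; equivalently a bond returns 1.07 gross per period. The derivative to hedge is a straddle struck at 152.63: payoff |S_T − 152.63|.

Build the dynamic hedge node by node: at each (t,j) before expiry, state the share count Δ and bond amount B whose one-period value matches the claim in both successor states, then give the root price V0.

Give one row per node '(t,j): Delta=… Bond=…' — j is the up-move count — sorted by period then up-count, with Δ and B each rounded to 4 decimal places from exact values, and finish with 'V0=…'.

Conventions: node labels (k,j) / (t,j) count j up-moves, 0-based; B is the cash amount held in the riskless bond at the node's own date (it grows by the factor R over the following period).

The replicating-portfolio and risk-neutral prices coincide; use p* = (1.07−0.83)/(1.21−0.83) = 0.6316 for the latter.
At maturity the claim pays: V(2,0)=70.6509, V(2,1)=33.1183, V(2,2)=21.5979
Node (1,0) S=98.7700: V=(p*·33.1183+(1−p*)·70.6509)/1.07=43.8749; Δ=(33.1183−70.6509)/(119.5117−81.9791)=-1.0000; B=V−Δ·S=142.6449
Node (1,1) S=143.9900: V=(p*·21.5979+(1−p*)·33.1183)/1.07=24.1516; Δ=(21.5979−33.1183)/(174.2279−119.5117)=-0.2105; B=V−Δ·S=54.4685
Node (0,0) S=119.0000: V=(p*·24.1516+(1−p*)·43.8749)/1.07=29.3627; Δ=(24.1516−43.8749)/(143.9900−98.7700)=-0.4362; B=V−Δ·S=81.2659
Check: Δ(0,0)·S0 + B(0,0) = 29.3627 = V0.

(0,0): Delta=-0.4362 Bond=81.2659
(1,0): Delta=-1.0000 Bond=142.6449
(1,1): Delta=-0.2105 Bond=54.4685
V0=29.3627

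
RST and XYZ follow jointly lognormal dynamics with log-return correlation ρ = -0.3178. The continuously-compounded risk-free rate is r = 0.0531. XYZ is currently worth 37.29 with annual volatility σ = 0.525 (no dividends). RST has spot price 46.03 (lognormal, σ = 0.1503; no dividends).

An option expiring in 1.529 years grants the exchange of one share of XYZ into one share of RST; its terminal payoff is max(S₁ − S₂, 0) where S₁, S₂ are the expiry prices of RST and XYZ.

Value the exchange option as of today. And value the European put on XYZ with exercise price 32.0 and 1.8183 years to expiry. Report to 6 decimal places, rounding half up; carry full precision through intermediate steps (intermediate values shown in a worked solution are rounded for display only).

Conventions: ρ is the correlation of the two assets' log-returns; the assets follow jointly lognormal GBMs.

σ_eff = √(σ₁² + σ₂² − 2ρσ₁σ₂) = √(0.1503² + 0.525² − 2·-0.3178·0.1503·0.525) = 0.590228
d₁ = (ln(S₁/S₂) + (q₂ − q₁ + σ_eff²/2)T) / (σ_eff√T) = (ln(46.03/37.29) + (0.0 − 0.0 + 0.174184)·1.529) / 0.729833 = 0.653432
d₂ = d₁ − σ_eff√T = 0.653432 − 0.729833 = -0.076401
N(d₁) = 0.743261,  N(d₂) = 0.469550
V = S₁·e^{−q₁T}·N(d₁) − S₂·e^{−q₂T}·N(d₂) = 34.212308 − 17.509526 = 16.702782
[vanilla: XYZ put K=32.0]
σ√T = 0.525·√1.8183 = 0.707933
d₁ = (ln(S/K) + (r+σ²/2)T) / (σ√T) = (ln(37.29/32.0) + (0.0531+0.525²/2)·1.8183) / 0.707933 = (0.152989 + 0.347136) / 0.707933 = 0.706459
d₂ = d₁ − σ√T = 0.706459 − 0.707933 = -0.001474
e^{−rT} = 0.907963
N(−d₁) = 0.239951,  N(−d₂) = 0.500588
price = K·e^{−rT}·N(−d₂) − S·N(−d₁) = 14.544492 − 8.947787 = 5.596704

exchange price = 16.702782
price(XYZ put K=32.0) = 5.596704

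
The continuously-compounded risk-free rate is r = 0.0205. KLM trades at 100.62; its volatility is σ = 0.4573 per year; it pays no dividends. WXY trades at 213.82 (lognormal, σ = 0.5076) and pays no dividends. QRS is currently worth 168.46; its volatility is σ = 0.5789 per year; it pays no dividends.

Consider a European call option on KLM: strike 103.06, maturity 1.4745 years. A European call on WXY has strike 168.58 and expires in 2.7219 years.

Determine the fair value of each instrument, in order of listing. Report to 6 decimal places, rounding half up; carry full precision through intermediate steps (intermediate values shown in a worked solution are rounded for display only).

[KLM call K=103.06]
σ√T = 0.4573·√1.4745 = 0.555295
d₁ = (ln(S/K) + (r+σ²/2)T) / (σ√T) = (ln(100.62/103.06) + (0.0205+0.4573²/2)·1.4745) / 0.555295 = (-0.023960 + 0.184403) / 0.555295 = 0.288933
d₂ = d₁ − σ√T = 0.288933 − 0.555295 = -0.266362
e^{−rT} = 0.970225
N(d₁) = 0.613684,  N(d₂) = 0.394980
price = S·N(d₁) − K·e^{−rT}·N(d₂) = 61.748859 − 39.494637 = 22.254222
[WXY call K=168.58]
σ√T = 0.5076·√2.7219 = 0.837448
d₁ = (ln(S/K) + (r+σ²/2)T) / (σ√T) = (ln(213.82/168.58) + (0.0205+0.5076²/2)·2.7219) / 0.837448 = (0.237724 + 0.406458) / 0.837448 = 0.769221
d₂ = d₁ − σ√T = 0.769221 − 0.837448 = -0.068227
e^{−rT} = 0.945729
N(d₁) = 0.779119,  N(d₂) = 0.472803
price = S·N(d₁) − K·e^{−rT}·N(d₂) = 166.591214 − 75.379410 = 91.211804

price(KLM call K=103.06) = 22.254222
price(WXY call K=168.58) = 91.211804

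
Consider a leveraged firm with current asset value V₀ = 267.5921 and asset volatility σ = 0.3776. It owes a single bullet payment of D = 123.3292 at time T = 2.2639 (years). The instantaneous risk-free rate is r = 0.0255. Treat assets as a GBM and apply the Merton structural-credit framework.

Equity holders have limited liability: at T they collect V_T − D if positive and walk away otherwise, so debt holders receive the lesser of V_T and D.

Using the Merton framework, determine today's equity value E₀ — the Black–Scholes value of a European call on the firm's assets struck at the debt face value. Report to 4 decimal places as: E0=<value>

E0=154.2716

Apply the equity-as-call identities (strike 123.3292, horizon 2.2639 years):
d₁ = [ln(V₀/D) + (r + σ²/2)T] / (σ√T)
   = [ln(267.5921/123.3292) + (0.0255 + 0.5·0.3776²)·2.2639] / (0.3776·√2.2639)
   = [0.774607 + 0.219125] / 0.568147 = 1.749075
d₂ = d₁ − σ√T = 1.749075 − 0.568147 = 1.180928
N(d₁) = 0.959861,  N(d₂) = 0.881184,  e^(−rT) = 0.943905
E₀ = V₀·N(d₁) − D·e^(−rT)·N(d₂)
   = 267.5921·0.959861 − 123.3292·0.943905·0.881184 = 154.271586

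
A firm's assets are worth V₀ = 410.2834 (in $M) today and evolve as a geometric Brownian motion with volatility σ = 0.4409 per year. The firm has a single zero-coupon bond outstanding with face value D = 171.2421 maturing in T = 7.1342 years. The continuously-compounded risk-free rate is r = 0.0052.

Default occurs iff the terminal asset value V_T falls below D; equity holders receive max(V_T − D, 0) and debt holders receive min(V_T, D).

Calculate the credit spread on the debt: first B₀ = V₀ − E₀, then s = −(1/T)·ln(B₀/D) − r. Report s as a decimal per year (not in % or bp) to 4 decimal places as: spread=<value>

Work the structural quantities from V₀ = 410.2834 against face 171.2421:
d₁ = [ln(V₀/D) + (r + σ²/2)T] / (σ√T)
   = [ln(410.2834/171.2421) + (0.0052 + 0.5·0.4409²)·7.1342] / (0.4409·√7.1342)
   = [0.873770 + 0.730516] / 1.177641 = 1.362289
d₂ = d₁ − σ√T = 1.362289 − 1.177641 = 0.184648
N(d₁) = 0.913447,  N(d₂) = 0.573247,  e^(−rT) = 0.963582
E₀ = V₀·N(d₁) − D·e^(−rT)·N(d₂)
   = 410.2834·0.913447 − 171.2421·0.963582·0.573247 = 280.182827
B₀ = V₀ − E₀ = 410.2834 − 280.182827 = 130.100573
spread = −(1/T)·ln(B₀/D) − r = −(1/7.1342)·ln(130.100573/171.2421) − 0.0052 = 0.03331456

spread=0.0333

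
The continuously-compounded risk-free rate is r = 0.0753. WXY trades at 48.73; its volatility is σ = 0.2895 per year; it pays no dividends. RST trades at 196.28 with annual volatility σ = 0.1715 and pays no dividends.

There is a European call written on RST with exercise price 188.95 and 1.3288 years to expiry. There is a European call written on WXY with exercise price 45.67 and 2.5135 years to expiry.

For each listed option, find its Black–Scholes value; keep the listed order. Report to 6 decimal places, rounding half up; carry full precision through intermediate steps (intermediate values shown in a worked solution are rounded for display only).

[RST call K=188.95]
σ√T = 0.1715·√1.3288 = 0.197694
d₁ = (ln(S/K) + (r+σ²/2)T) / (σ√T) = (ln(196.28/188.95) + (0.0753+0.1715²/2)·1.3288) / 0.197694 = (0.038060 + 0.119600) / 0.197694 = 0.797494
d₂ = d₁ − σ√T = 0.797494 − 0.197694 = 0.599800
e^{−rT} = 0.904784
N(d₁) = 0.787418,  N(d₂) = 0.725680
price = S·N(d₁) − K·e^{−rT}·N(d₂) = 154.554381 − 124.061553 = 30.492828
[WXY call K=45.67]
σ√T = 0.2895·√2.5135 = 0.458974
d₁ = (ln(S/K) + (r+σ²/2)T) / (σ√T) = (ln(48.73/45.67) + (0.0753+0.2895²/2)·2.5135) / 0.458974 = (0.064853 + 0.294595) / 0.458974 = 0.783156
d₂ = d₁ − σ√T = 0.783156 − 0.458974 = 0.324182
e^{−rT} = 0.827566
N(d₁) = 0.783232,  N(d₂) = 0.627100
price = S·N(d₁) − K·e^{−rT}·N(d₂) = 38.166911 − 23.701204 = 14.465708

price(RST call K=188.95) = 30.492828
price(WXY call K=45.67) = 14.465708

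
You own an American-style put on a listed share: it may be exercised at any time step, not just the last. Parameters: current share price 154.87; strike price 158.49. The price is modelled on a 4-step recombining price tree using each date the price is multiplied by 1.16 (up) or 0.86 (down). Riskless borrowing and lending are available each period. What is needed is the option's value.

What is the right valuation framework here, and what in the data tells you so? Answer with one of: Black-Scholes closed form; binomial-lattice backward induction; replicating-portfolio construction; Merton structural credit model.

framework: binomial-lattice backward induction

Key observation: the put (strike 158.49 on spot 154.87) is American-style on a 4-step discrete price model, so the early-exercise decision at every node requires stepwise backward valuation — a closed form cannot price the exercise right.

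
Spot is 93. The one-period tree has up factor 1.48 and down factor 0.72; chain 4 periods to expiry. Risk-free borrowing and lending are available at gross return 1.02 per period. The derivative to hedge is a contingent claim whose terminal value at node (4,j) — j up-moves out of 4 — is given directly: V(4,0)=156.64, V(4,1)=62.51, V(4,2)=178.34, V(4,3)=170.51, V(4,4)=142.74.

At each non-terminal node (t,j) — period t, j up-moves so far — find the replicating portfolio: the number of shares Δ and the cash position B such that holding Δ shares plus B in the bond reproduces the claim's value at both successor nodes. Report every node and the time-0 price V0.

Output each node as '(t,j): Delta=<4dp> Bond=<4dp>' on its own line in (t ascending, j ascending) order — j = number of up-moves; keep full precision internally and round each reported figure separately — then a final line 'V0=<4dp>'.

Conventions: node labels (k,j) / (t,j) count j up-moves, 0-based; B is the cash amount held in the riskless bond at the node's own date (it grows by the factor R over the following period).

(0,0): Delta=0.3394 Bond=91.1662
(1,0): Delta=0.3710 Bond=90.8700
(1,1): Delta=0.3158 Bond=96.2394
(2,0): Delta=-0.3010 Bond=125.0887
(2,1): Delta=0.8724 Bond=43.0053
(2,2): Delta=-0.0994 Bond=182.7411
(3,0): Delta=-3.5681 Bond=240.9959
(3,1): Delta=2.1360 Bond=-46.2977
(3,2): Delta=-0.0702 Bond=182.1156
(3,3): Delta=-0.1212 Bond=192.9592
V0=122.7278

Under the risk-neutral measure, an up-move has probability p* = (R−d)/(u−d) = 0.3947 and values discount at R = 1.02.
Terminal payoffs: V(4,0)=156.6400, V(4,1)=62.5100, V(4,2)=178.3400, V(4,3)=170.5100, V(4,4)=142.7400
Node (3,0) S=34.7121: V=(p*·62.5100+(1−p*)·156.6400)/1.02=117.1406; Δ=(62.5100−156.6400)/(51.3739−24.9927)=-3.5681; B=V−Δ·S=240.9959
Node (3,1) S=71.3526: V=(p*·178.3400+(1−p*)·62.5100)/1.02=106.1102; Δ=(178.3400−62.5100)/(105.6018−51.3739)=2.1360; B=V−Δ·S=-46.2977
Node (3,2) S=146.6692: V=(p*·170.5100+(1−p*)·178.3400)/1.02=171.8130; Δ=(170.5100−178.3400)/(217.0704−105.6018)=-0.0702; B=V−Δ·S=182.1156
Node (3,3) S=301.4867: V=(p*·142.7400+(1−p*)·170.5100)/1.02=156.4198; Δ=(142.7400−170.5100)/(446.2003−217.0704)=-0.1212; B=V−Δ·S=192.9592
Node (2,0) S=48.2112: V=(p*·106.1102+(1−p*)·117.1406)/1.02=110.5750; Δ=(106.1102−117.1406)/(71.3526−34.7121)=-0.3010; B=V−Δ·S=125.0887
Node (2,1) S=99.1008: V=(p*·171.8130+(1−p*)·106.1102)/1.02=129.4563; Δ=(171.8130−106.1102)/(146.6692−71.3526)=0.8724; B=V−Δ·S=43.0053
Node (2,2) S=203.7072: V=(p*·156.4198+(1−p*)·171.8130)/1.02=162.4870; Δ=(156.4198−171.8130)/(301.4867−146.6692)=-0.0994; B=V−Δ·S=182.7411
Node (1,0) S=66.9600: V=(p*·129.4563+(1−p*)·110.5750)/1.02=115.7139; Δ=(129.4563−110.5750)/(99.1008−48.2112)=0.3710; B=V−Δ·S=90.8700
Node (1,1) S=137.6400: V=(p*·162.4870+(1−p*)·129.4563)/1.02=139.7007; Δ=(162.4870−129.4563)/(203.7072−99.1008)=0.3158; B=V−Δ·S=96.2394
Node (0,0) S=93.0000: V=(p*·139.7007+(1−p*)·115.7139)/1.02=122.7278; Δ=(139.7007−115.7139)/(137.6400−66.9600)=0.3394; B=V−Δ·S=91.1662
Verification: the root portfolio costs Δ(0,0)·S0 + B(0,0) = 122.7278, matching V0.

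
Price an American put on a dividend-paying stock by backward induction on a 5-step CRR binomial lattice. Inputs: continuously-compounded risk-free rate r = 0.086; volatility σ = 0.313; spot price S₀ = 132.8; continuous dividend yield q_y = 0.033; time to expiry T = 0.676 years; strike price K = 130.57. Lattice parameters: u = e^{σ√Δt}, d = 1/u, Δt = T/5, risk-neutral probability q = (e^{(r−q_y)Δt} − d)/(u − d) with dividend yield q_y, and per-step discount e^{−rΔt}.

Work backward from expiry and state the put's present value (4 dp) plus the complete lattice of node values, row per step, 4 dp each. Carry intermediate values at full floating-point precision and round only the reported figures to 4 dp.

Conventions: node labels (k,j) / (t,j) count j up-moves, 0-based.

price = 10.9404
tree:
10.9404
17.0481 5.1465
25.5777 8.9978 1.4522
36.5434 15.3136 2.9527 0.0000
46.7653 25.0747 6.0036 0.0000 0.0000
55.8759 36.5434 12.2071 0.0000 0.0000 0.0000

Δt=0.13520  u=1.12197  d=0.89129  q=0.50243  discount=0.98844
step 5 (expiry): payoffs max(K−S,0) = 55.8759 36.5434 12.2071 0.0000 0.0000 0.0000
k=4: (k=4,j=0): S=83.8047, K−S=46.7653, hold=45.6290 ⇒ V=46.7653 exercise | (k=4,j=1): S=105.4953, K−S=25.0747, hold=24.0349 ⇒ V=25.0747 exercise | (k=4,j=2): S=132.8000, K−S=0.0000, hold=6.0036 ⇒ V=6.0036 continue | (k=4,j=3): S=167.1717, K−S=0.0000, hold=0.0000 ⇒ V=0.0000 continue | (k=4,j=4): S=210.4397, K−S=0.0000, hold=0.0000 ⇒ V=0.0000 continue
k=3: (k=3,j=0): S=94.0266, K−S=36.5434, hold=35.4526 ⇒ V=36.5434 exercise | (k=3,j=1): S=118.3629, K−S=12.2071, hold=15.3136 ⇒ V=15.3136 continue | (k=3,j=2): S=148.9980, K−S=0.0000, hold=2.9527 ⇒ V=2.9527 continue | (k=3,j=3): S=187.5622, K−S=0.0000, hold=0.0000 ⇒ V=0.0000 continue
k=2: (k=2,j=0): S=105.4953, K−S=25.0747, hold=25.5777 ⇒ V=25.5777 continue | (k=2,j=1): S=132.8000, K−S=0.0000, hold=8.9978 ⇒ V=8.9978 continue | (k=2,j=2): S=167.1717, K−S=0.0000, hold=1.4522 ⇒ V=1.4522 continue
k=1: (k=1,j=0): S=118.3629, K−S=12.2071, hold=17.0481 ⇒ V=17.0481 continue | (k=1,j=1): S=148.9980, K−S=0.0000, hold=5.1465 ⇒ V=5.1465 continue
k=0: (k=0,j=0): S=132.8000, K−S=0.0000, hold=10.9404 ⇒ V=10.9404 continue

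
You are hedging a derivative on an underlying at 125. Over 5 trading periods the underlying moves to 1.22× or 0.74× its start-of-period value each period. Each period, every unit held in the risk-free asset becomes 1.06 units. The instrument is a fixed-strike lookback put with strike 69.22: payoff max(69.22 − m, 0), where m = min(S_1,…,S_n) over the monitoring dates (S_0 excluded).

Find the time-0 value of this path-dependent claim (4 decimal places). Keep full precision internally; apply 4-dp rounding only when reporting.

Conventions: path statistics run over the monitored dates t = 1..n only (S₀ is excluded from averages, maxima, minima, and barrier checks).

price = 1.4314

Risk-neutral up-probability p* = (R−d)/(u−d) = (1.06−0.74)/(1.22−0.74) = 0.6667; the claim prices as the p*-weighted sum of path payoffs discounted by R^5.
Enumerate all 2^5 = 32 price paths (U = up ×1.22, D = down ×0.74); each path with k up-moves has probability p*^k·(1−p*)^(5−k).
DDDDD: m=27.7376, payoff=41.4824, prob=0.004115
UDDDD: m=45.7295, payoff=23.4905, prob=0.008230
DUDDD: m=45.7295, payoff=23.4905, prob=0.008230
UUDDD: m=75.3919, payoff=0.0000, prob=0.016461
DDUDD: m=45.7295, payoff=23.4905, prob=0.008230
UDUDD: m=75.3919, payoff=0.0000, prob=0.016461
DUUDD: m=75.3919, payoff=0.0000, prob=0.016461
UUUDD: m=124.2948, payoff=0.0000, prob=0.032922
DDDUD: m=45.7295, payoff=23.4905, prob=0.008230
UDDUD: m=75.3919, payoff=0.0000, prob=0.016461
DUDUD: m=75.3919, payoff=0.0000, prob=0.016461
UUDUD: m=124.2948, payoff=0.0000, prob=0.032922
DDUUD: m=68.4500, payoff=0.7700, prob=0.016461
UDUUD: m=112.8500, payoff=0.0000, prob=0.032922
DUUUD: m=92.5000, payoff=0.0000, prob=0.032922
UUUUD: m=152.5000, payoff=0.0000, prob=0.065844
DDDDU: m=37.4832, payoff=31.7368, prob=0.008230
UDDDU: m=61.7967, payoff=7.4233, prob=0.016461
DUDDU: m=61.7967, payoff=7.4233, prob=0.016461
UUDDU: m=101.8810, payoff=0.0000, prob=0.032922
DDUDU: m=61.7967, payoff=7.4233, prob=0.016461
UDUDU: m=101.8810, payoff=0.0000, prob=0.032922
DUUDU: m=92.5000, payoff=0.0000, prob=0.032922
UUUDU: m=152.5000, payoff=0.0000, prob=0.065844
DDDUU: m=50.6530, payoff=18.5670, prob=0.016461
UDDUU: m=83.5090, payoff=0.0000, prob=0.032922
DUDUU: m=83.5090, payoff=0.0000, prob=0.032922
UUDUU: m=137.6770, payoff=0.0000, prob=0.065844
DDUUU: m=68.4500, payoff=0.7700, prob=0.032922
UDUUU: m=112.8500, payoff=0.0000, prob=0.065844
DUUUU: m=92.5000, payoff=0.0000, prob=0.065844
UUUUU: m=152.5000, payoff=0.0000, prob=0.131687
Price = Σ prob·payoff / R^5 = 1.915505 / 1.338226 = 1.4314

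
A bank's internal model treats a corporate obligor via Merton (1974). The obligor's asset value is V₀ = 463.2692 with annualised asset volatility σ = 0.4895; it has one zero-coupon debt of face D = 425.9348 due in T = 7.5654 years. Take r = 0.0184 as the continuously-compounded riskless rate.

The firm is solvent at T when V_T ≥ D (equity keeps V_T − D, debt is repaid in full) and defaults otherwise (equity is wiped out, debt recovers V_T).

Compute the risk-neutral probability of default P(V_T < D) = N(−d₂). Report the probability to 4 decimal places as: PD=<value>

Equity is a call on the firm's assets struck at D = 425.9348:
d₁ = [ln(V₀/D) + (r + σ²/2)T] / (σ√T)
   = [ln(463.2692/425.9348) + (0.0184 + 0.5·0.4895²)·7.5654] / (0.4895·√7.5654)
   = [0.084022 + 1.045577] / 1.346383 = 0.838988
d₂ = d₁ − σ√T = 0.838988 − 1.346383 = -0.507395
risk-neutral PD = N(−d₂) = N(0.507395) = 0.694061

PD=0.6941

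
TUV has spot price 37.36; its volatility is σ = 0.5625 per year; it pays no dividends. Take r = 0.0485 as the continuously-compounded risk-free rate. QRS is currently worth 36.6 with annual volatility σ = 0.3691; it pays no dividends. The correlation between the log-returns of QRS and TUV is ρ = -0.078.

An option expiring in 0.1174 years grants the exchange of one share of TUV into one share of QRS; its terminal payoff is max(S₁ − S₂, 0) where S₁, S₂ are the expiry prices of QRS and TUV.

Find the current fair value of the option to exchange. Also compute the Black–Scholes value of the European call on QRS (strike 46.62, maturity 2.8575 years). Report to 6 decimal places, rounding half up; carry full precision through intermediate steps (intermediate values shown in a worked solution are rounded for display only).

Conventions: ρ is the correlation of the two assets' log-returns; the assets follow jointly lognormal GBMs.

σ_eff = √(σ₁² + σ₂² − 2ρσ₁σ₂) = √(0.3691² + 0.5625² − 2·-0.078·0.3691·0.5625) = 0.696441
d₁ = (ln(S₁/S₂) + (q₂ − q₁ + σ_eff²/2)T) / (σ_eff√T) = (ln(36.6/37.36) + (0.0 − 0.0 + 0.242515)·0.1174) / 0.238626 = 0.033185
d₂ = d₁ − σ_eff√T = 0.033185 − 0.238626 = -0.205441
N(d₁) = 0.513237,  N(d₂) = 0.418614
V = S₁·e^{−q₁T}·N(d₁) − S₂·e^{−q₂T}·N(d₂) = 18.784458 − 15.639411 = 3.145047
[vanilla: QRS call K=46.62]
σ√T = 0.3691·√2.8575 = 0.623932
d₁ = (ln(S/K) + (r+σ²/2)T) / (σ√T) = (ln(36.6/46.62) + (0.0485+0.3691²/2)·2.8575) / 0.623932 = (-0.241981 + 0.333234) / 0.623932 = 0.146254
d₂ = d₁ − σ√T = 0.146254 − 0.623932 = -0.477677
e^{−rT} = 0.870586
N(d₁) = 0.558140,  N(d₂) = 0.316440
price = S·N(d₁) − K·e^{−rT}·N(d₂) = 20.427915 − 12.843258 = 7.584657

exchange price = 3.145047
price(QRS call K=46.62) = 7.584657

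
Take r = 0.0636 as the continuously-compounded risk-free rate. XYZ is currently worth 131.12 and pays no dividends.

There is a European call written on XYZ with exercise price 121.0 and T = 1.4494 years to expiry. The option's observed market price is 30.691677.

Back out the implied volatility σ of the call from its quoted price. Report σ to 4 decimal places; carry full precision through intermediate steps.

sigma = 0.3214

At σ = 0.3214 the Black–Scholes value reproduces the quote:
σ√T = 0.3214·√1.4494 = 0.386937
d₁ = (ln(S/K) + (r+σ²/2)T) / (σ√T) = (ln(131.12/121.0) + (0.0636+0.3214²/2)·1.4494) / 0.386937 = (0.080322 + 0.167042) / 0.386937 = 0.639289
d₂ = d₁ − σ√T = 0.639289 − 0.386937 = 0.252352
e^{−rT} = 0.911939
N(d₁) = 0.738682,  N(d₂) = 0.599615
V = S·N(d₁) − K·e^{−rT}·N(d₂) = 96.856036 − 66.164359 = 30.691677 (the quoted price), and the Black–Scholes price is strictly increasing in σ, so σ is unique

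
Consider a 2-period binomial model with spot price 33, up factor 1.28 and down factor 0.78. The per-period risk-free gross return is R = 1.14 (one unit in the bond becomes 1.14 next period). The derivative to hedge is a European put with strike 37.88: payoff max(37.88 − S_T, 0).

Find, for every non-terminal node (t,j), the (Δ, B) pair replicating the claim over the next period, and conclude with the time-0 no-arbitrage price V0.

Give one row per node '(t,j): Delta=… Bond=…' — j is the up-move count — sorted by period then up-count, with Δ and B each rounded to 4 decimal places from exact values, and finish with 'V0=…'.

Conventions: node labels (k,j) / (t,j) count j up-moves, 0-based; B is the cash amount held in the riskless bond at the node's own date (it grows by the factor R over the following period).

(0,0): Delta=-0.3804 Bond=15.1574
(1,0): Delta=-1.0000 Bond=33.2281
(1,1): Delta=-0.2336 Bond=11.0772
V0=2.6044

Under the risk-neutral measure, an up-move has probability p* = (R−d)/(u−d) = 0.7200 and values discount at R = 1.14.
Terminal payoffs: V(2,0)=17.8028, V(2,1)=4.9328, V(2,2)=0.0000
Node (1,0) S=25.7400: V=(p*·4.9328+(1−p*)·17.8028)/1.14=7.4881; Δ=(4.9328−17.8028)/(32.9472−20.0772)=-1.0000; B=V−Δ·S=33.2281
Node (1,1) S=42.2400: V=(p*·0.0000+(1−p*)·4.9328)/1.14=1.2116; Δ=(0.0000−4.9328)/(54.0672−32.9472)=-0.2336; B=V−Δ·S=11.0772
Node (0,0) S=33.0000: V=(p*·1.2116+(1−p*)·7.4881)/1.14=2.6044; Δ=(1.2116−7.4881)/(42.2400−25.7400)=-0.3804; B=V−Δ·S=15.1574
Sanity check at the root: Δ(0,0)·S0 + B(0,0) reproduces V0 = 2.6044.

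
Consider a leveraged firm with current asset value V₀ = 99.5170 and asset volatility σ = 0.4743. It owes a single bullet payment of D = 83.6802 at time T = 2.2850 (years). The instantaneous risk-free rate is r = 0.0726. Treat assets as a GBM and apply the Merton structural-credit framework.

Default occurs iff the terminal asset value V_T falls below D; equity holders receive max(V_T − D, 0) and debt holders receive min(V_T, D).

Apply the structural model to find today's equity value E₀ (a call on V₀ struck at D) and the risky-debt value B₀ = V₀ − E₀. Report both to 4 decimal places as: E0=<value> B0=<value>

E0=40.6539 B0=58.8631

Apply the equity-as-call identities (strike 83.6802, horizon 2.2850 years):
d₁ = [ln(V₀/D) + (r + σ²/2)T] / (σ√T)
   = [ln(99.5170/83.6802) + (0.0726 + 0.5·0.4743²)·2.2850] / (0.4743·√2.2850)
   = [0.173326 + 0.422908] / 0.716962 = 0.831612
d₂ = d₁ − σ√T = 0.831612 − 0.716962 = 0.114650
N(d₁) = 0.797186,  N(d₂) = 0.545639,  e^(−rT) = 0.847139
E₀ = V₀·N(d₁) − D·e^(−rT)·N(d₂)
   = 99.5170·0.797186 − 83.6802·0.847139·0.545639 = 40.653930
B₀ = V₀ − E₀ = 99.5170 − 40.653930 = 58.863070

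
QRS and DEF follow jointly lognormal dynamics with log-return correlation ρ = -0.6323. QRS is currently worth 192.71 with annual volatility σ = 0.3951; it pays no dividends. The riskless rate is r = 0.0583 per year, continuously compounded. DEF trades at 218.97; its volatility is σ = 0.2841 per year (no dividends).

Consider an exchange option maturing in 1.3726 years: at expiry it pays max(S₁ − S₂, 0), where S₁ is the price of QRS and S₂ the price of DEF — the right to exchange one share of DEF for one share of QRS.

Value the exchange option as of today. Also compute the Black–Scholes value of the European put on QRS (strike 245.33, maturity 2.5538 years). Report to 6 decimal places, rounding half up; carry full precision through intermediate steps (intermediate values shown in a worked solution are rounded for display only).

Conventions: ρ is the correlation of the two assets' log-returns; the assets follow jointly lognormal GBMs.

exchange price = 45.689367
price(QRS put K=245.33) = 59.921707

σ_eff = √(σ₁² + σ₂² − 2ρσ₁σ₂) = √(0.3951² + 0.2841² − 2·-0.6323·0.3951·0.2841) = 0.615439
d₁ = (ln(S₁/S₂) + (q₂ − q₁ + σ_eff²/2)T) / (σ_eff√T) = (ln(192.71/218.97) + (0.0 − 0.0 + 0.189383)·1.3726) / 0.721036 = 0.183345
d₂ = d₁ − σ_eff√T = 0.183345 − 0.721036 = -0.537691
N(d₁) = 0.572736,  N(d₂) = 0.295395
V = S₁·e^{−q₁T}·N(d₁) − S₂·e^{−q₂T}·N(d₂) = 110.372028 − 64.682661 = 45.689367
[vanilla: QRS put K=245.33]
σ√T = 0.3951·√2.5538 = 0.631394
d₁ = (ln(S/K) + (r+σ²/2)T) / (σ√T) = (ln(192.71/245.33) + (0.0583+0.3951²/2)·2.5538) / 0.631394 = (-0.241418 + 0.348216) / 0.631394 = 0.169146
d₂ = d₁ − σ√T = 0.169146 − 0.631394 = -0.462248
e^{−rT} = 0.861667
N(−d₁) = 0.432841,  N(−d₂) = 0.678048
price = K·e^{−rT}·N(−d₂) − S·N(−d₁) = 143.334453 − 83.412746 = 59.921707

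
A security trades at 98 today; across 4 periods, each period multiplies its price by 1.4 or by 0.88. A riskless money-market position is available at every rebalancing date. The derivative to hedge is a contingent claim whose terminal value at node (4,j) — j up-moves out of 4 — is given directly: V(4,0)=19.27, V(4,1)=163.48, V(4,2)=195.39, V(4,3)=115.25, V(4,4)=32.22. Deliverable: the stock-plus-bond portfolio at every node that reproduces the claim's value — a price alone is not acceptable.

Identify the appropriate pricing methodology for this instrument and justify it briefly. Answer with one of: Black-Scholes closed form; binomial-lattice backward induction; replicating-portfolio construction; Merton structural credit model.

framework: replicating-portfolio construction

Key observation: since the answer must list Δ and B at each node of the 1.4/0.88 lattice on 98, the replicating-portfolio method — solving the two-state system at every node — is the one that applies.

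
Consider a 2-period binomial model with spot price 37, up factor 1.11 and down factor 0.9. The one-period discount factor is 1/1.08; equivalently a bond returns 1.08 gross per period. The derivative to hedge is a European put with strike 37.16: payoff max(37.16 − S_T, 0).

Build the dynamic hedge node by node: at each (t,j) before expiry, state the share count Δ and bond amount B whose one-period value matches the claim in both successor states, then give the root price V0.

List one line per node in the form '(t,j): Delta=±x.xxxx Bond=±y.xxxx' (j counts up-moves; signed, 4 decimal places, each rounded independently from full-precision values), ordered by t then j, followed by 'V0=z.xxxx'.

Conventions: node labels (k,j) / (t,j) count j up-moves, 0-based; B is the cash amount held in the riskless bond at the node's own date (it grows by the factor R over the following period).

Since d<R<u, set p* = (R−d)/(u−d) = 0.8571; price each node as the discounted p*-expectation of its children.
Payoffs at expiry: V(2,0)=7.1900, V(2,1)=0.1970, V(2,2)=0.0000
Node (1,0) S=33.3000: V=(p*·0.1970+(1−p*)·7.1900)/1.08=1.1074; Δ=(0.1970−7.1900)/(36.9630−29.9700)=-1.0000; B=V−Δ·S=34.4074
Node (1,1) S=41.0700: V=(p*·0.0000+(1−p*)·0.1970)/1.08=0.0261; Δ=(0.0000−0.1970)/(45.5877−36.9630)=-0.0228; B=V−Δ·S=0.9642
Node (0,0) S=37.0000: V=(p*·0.0261+(1−p*)·1.1074)/1.08=0.1672; Δ=(0.0261−1.1074)/(41.0700−33.3000)=-0.1392; B=V−Δ·S=5.3164
As a check, the time-0 holding Δ(0,0)·S0 + B(0,0) comes to 0.1672 — exactly V0.

(0,0): Delta=-0.1392 Bond=5.3164
(1,0): Delta=-1.0000 Bond=34.4074
(1,1): Delta=-0.0228 Bond=0.9642
V0=0.1672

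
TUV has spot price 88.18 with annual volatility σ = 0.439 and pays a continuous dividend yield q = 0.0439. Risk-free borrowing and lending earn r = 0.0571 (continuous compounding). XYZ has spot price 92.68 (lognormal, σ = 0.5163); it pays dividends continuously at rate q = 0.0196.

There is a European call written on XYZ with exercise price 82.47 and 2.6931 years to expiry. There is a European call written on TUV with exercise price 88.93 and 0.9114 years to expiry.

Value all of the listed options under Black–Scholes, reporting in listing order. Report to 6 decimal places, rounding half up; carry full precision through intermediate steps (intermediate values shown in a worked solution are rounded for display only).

[XYZ call K=82.47]
σ√T = 0.5163·√2.6931 = 0.847283
d₁ = (ln(S/K) + (r−q+σ²/2)T) / (σ√T) = (ln(92.68/82.47) + (0.0571−0.0196+0.5163²/2)·2.6931) / 0.847283 = (0.116718 + 0.459935) / 0.847283 = 0.680591
d₂ = d₁ − σ√T = 0.680591 − 0.847283 = -0.166691
e^{−rT} = 0.857464
e^{−qT} = 0.948584
N(d₁) = 0.751935,  N(d₂) = 0.433806
price = S·e^{−qT}·N(d₁) − K·e^{−rT}·N(d₂) = 66.106198 − 30.676651 = 35.429547
[TUV call K=88.93]
σ√T = 0.439·√0.9114 = 0.419101
d₁ = (ln(S/K) + (r−q+σ²/2)T) / (σ√T) = (ln(88.18/88.93) + (0.0571−0.0439+0.439²/2)·0.9114) / 0.419101 = (-0.008469 + 0.099853) / 0.419101 = 0.218048
d₂ = d₁ − σ√T = 0.218048 − 0.419101 = -0.201054
e^{−rT} = 0.949290
e^{−qT} = 0.960779
N(d₁) = 0.586304,  N(d₂) = 0.420328
price = S·e^{−qT}·N(d₁) − K·e^{−rT}·N(d₂) = 49.672572 − 35.484268 = 14.188304

price(XYZ call K=82.47) = 35.429547
price(TUV call K=88.93) = 14.188304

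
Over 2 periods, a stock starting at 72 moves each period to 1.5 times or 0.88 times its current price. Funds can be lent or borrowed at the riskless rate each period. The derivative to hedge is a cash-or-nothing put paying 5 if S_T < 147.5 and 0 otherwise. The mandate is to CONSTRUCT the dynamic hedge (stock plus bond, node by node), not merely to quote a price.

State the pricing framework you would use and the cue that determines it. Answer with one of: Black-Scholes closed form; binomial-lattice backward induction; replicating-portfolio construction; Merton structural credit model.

Key observation: a price alone would not answer the question — the per-node share/bond construction on the spot-72, 1.5/0.88 tree is required, and only the replicating-portfolio method yields it.

framework: replicating-portfolio construction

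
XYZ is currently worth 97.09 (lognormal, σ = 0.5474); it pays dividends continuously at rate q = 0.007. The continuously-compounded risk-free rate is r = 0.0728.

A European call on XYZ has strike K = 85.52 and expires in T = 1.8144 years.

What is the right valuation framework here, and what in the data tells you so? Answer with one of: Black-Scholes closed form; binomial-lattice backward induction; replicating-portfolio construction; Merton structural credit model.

Key observation: a European-exercise option on XYZ struck at 85.52 — a GBM underlying with constant parameters — admits an analytic price: the data contain no early exercise, no discrete tree, no debt structure.

framework: Black-Scholes closed form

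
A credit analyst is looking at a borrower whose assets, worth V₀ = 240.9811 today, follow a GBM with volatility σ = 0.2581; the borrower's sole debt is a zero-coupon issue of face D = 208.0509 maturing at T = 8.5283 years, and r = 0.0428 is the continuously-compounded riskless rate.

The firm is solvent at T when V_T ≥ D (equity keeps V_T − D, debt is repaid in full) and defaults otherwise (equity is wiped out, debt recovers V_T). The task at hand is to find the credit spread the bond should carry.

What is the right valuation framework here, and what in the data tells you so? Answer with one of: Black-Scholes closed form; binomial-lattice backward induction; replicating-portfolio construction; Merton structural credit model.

Key observation: with the firm-asset dynamics (V₀ = 240.9811) and a single zero-coupon liability of face 208.0509 given, debt value, spread, and default probability all derive from the option view of the balance sheet.

framework: Merton structural credit model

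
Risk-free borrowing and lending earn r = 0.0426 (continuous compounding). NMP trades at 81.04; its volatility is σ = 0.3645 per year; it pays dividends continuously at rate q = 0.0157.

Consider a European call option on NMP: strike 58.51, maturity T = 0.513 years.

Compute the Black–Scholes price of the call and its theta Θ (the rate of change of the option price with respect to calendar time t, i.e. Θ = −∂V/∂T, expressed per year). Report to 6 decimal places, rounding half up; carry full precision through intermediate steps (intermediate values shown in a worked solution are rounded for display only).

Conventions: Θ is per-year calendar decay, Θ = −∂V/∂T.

σ√T = 0.3645·√0.513 = 0.261070
d₁ = (ln(S/K) + (r−q+σ²/2)T) / (σ√T) = (ln(81.04/58.51) + (0.0426−0.0157+0.3645²/2)·0.513) / 0.261070 = (0.325745 + 0.047878) / 0.261070 = 1.431126
d₂ = d₁ − σ√T = 1.431126 − 0.261070 = 1.170057
e^{−rT} = 0.978383
e^{−qT} = 0.991978
N(d₁) = 0.923803,  N(d₂) = 0.879011
Call price V = S·e^{−qT}·N(d₁) − K·e^{−rT}·N(d₂) = 74.264448 − 50.319163 = 23.945285
φ(d₁) = (1/√(2π))·e^{−d₁²/2} = 0.143273
Θ = −S·e^{−qT}·φ(d₁)·σ/(2√T) + q·S·e^{−qT}·N(d₁) − r·K·e^{−rT}·N(d₂) = −2.930733 + 1.165952 − 2.143596 = -3.908378

price = 23.945285
Θ = -3.908378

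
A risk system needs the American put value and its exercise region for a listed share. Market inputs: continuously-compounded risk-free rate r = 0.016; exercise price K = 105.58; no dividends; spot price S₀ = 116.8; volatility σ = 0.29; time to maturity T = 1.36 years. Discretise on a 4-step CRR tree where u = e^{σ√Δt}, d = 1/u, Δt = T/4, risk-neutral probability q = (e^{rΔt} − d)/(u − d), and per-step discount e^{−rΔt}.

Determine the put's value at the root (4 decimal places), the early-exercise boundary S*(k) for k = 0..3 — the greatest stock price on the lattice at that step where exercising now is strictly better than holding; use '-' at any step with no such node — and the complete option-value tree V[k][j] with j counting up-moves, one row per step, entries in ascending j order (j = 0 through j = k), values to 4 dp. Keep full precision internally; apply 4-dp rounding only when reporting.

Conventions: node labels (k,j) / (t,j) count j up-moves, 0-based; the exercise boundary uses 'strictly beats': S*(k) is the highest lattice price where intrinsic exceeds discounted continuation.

Δt=0.34000, u=1.18424, d=0.84443, q=0.47388, disc=e^(-rΔt)=0.99457
k=4 terminal: V=max(K-S,0) → 46.1932 22.2951 0.0000 0.0000 0.0000
k=3: j=0 S=70.3280 intr=35.2520 cont=34.6792 V=35.2520[EX]; j=1 S=98.6290 intr=6.9510 cont=11.6663 V=11.6663[hold]; j=2 S=138.3187 intr=0.0000 cont=0.0000 V=0.0000[hold]; j=3 S=193.9802 intr=0.0000 cont=0.0000 V=0.0000[hold]  S*(3)=70.3280
k=2: j=0 S=83.2849 intr=22.2951 cont=23.9446 V=23.9446[hold]; j=1 S=116.8000 intr=0.0000 cont=6.1046 V=6.1046[hold]; j=2 S=163.8020 intr=0.0000 cont=0.0000 V=0.0000[hold]  S*(2)=-
k=1: j=0 S=98.6290 intr=6.9510 cont=15.4066 V=15.4066[hold]; j=1 S=138.3187 intr=0.0000 cont=3.1943 V=3.1943[hold]  S*(1)=-
k=0: j=0 S=116.8000 intr=0.0000 cont=9.5672 V=9.5672[hold]  S*(0)=-

price = 9.5672
boundary = - - - 70.3280
tree:
9.5672
15.4066 3.1943
23.9446 6.1046 0.0000
35.2520 11.6663 0.0000 0.0000
46.1932 22.2951 0.0000 0.0000 0.0000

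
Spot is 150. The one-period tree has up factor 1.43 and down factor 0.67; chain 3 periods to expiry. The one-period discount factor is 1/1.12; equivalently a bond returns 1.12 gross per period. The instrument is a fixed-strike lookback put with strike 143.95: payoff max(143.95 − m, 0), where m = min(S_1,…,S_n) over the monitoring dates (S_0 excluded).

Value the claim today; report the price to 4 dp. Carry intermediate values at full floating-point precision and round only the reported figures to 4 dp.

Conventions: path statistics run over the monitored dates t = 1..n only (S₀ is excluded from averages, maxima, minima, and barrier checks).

price = 21.2770

Under the martingale measure an up-move has probability p* = 0.5921; value the claim as the probability-weighted average of per-path payoffs, discounted 3 periods at R = 1.12.
Enumerate all 2^3 = 8 price paths (U = up ×1.43, D = down ×0.67); each path with k up-moves has probability p*^k·(1−p*)^(3−k).
DDD: m=45.1144, payoff=98.8355, prob=0.067865
UDD: m=96.2891, payoff=47.6609, prob=0.098513
DUD: m=96.2891, payoff=47.6609, prob=0.098513
UUD: m=205.5125, payoff=0.0000, prob=0.143003
DDU: m=67.3350, payoff=76.6150, prob=0.098513
UDU: m=143.7150, payoff=0.2350, prob=0.143003
DUU: m=100.5000, payoff=43.4500, prob=0.143003
UUU: m=214.5000, payoff=0.0000, prob=0.207585
Price = Σ prob·payoff / R^3 = 29.892630 / 1.404928 = 21.2770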